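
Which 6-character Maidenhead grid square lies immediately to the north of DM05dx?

Latitude subsquare x = 23; +1 → 24, wraps to 0 = a, carry into square.
Latitude square 5; +1 → 6.
The longitude characters are unchanged.

DM06da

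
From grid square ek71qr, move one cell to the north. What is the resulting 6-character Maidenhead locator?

EK71qs

Latitude subsquare r = 17; +1 → 18 = s.
The longitude characters are unchanged.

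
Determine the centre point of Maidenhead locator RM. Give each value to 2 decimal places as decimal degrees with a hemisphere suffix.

35.00° N, 170.00° E

Field R=17, M=12: +17·20° lon, +12·10° lat → SW at lon 160°, lat 30°.
Cell spans 20° lon × 10° lat. Centre is SW corner plus half of each.
latitude 35.00° N, longitude 170.00° E.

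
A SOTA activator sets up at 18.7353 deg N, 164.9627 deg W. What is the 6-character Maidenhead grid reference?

Shift to the Maidenhead origin (180°W, 90°S): lon 15.0373, lat 108.7353.
Field: lon ⌊15.0373/20⌋ = 0 → A; lat ⌊108.7353/10⌋ = 10 → K.
Square: lon ⌊15.0373/2⌋ = 7; lat ⌊8.7353/1⌋ = 8.
Subsquare: lon ⌊1.0373/0.0833333⌋ = 12 → m; lat ⌊0.7353/0.0416667⌋ = 17 → r.

AK78mr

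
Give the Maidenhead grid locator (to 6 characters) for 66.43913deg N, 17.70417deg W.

Offset from 180°W / 90°S: lon 162.2958°, lat 156.4391°.
Field: 162.2958/20 → 8 → I, 156.4391/10 → 15 → P; chars IP.
Square: 2.2958/2 → 1, 6.4391/1 → 6; chars 16.
Subsquare: 0.2958/0.0833333 → 3 → d, 0.4391/0.0416667 → 10 → k; chars dk.

IP16dk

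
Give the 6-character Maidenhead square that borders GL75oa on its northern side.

GL75ob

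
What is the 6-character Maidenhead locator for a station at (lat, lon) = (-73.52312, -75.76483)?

Add 180° to longitude and 90° to latitude: 104.2352, 16.4769.
Field (20°×10°, letters A–R): lon ⌊104.2352/20⌋ = 5 → F; lat ⌊16.4769/10⌋ = 1 → B.
Square (2°×1°, digits 0–9): lon ⌊4.2352/2⌋ = 2; lat ⌊6.4769/1⌋ = 6.
Subsquare (5′×2.5′, letters a–x): lon ⌊0.2352/0.0833333⌋ = 2 → c; lat ⌊0.4769/0.0416667⌋ = 11 → l.

FB26cl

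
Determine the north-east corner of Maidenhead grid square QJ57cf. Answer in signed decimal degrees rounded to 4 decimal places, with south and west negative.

7.2500, 150.2500

Field Q=16, J=9: +16·20° lon, +9·10° lat → SW at lon 140°, lat 0°.
Square 5, 7: +5·2° lon, +7·1° lat → SW at lon 150°, lat 7°.
Subsquare c=2, f=5: +2·0.0833333° lon, +5·0.0416667° lat → SW at lon 150.167°, lat 7.20833°.
Cell spans 0.0833333° lon × 0.0416667° lat. NE corner is SW corner plus one full cell.
latitude 7.2500, longitude 150.2500.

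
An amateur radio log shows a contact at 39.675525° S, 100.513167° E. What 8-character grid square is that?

Add 180° to longitude and 90° to latitude: 280.51317, 50.32447.
Field (20°×10°, letters A–R): lon ⌊280.51317/20⌋ = 14 → O; lat ⌊50.32447/10⌋ = 5 → F.
Square (2°×1°, digits 0–9): lon ⌊0.51317/2⌋ = 0; lat ⌊0.32447/1⌋ = 0.
Subsquare (5′×2.5′, letters a–x): lon ⌊0.51317/0.0833333⌋ = 6 → g; lat ⌊0.32447/0.0416667⌋ = 7 → h.
Extended square (30″×15″, digits 0–9): lon ⌊0.01317/0.00833333⌋ = 1; lat ⌊0.03281/0.00416667⌋ = 7.

OF00gh17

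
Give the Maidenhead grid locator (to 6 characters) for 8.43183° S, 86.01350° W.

EI61xn

Add 180° to longitude and 90° to latitude: 93.9865, 81.5682.
Field: lon ⌊93.9865/20⌋ = 4 → E; lat ⌊81.5682/10⌋ = 8 → I.
Square: lon ⌊13.9865/2⌋ = 6; lat ⌊1.5682/1⌋ = 1.
Subsquare: lon ⌊1.9865/0.0833333⌋ = 23 → x; lat ⌊0.5682/0.0416667⌋ = 13 → n.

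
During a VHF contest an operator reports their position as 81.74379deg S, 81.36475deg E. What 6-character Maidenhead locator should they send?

NA08qg

Shift to the Maidenhead origin (180°W, 90°S): lon 261.3648, lat 8.2562.
Field: 261.3648/20 → 13 → N, 8.2562/10 → 0 → A; chars NA.
Square: 1.3648/2 → 0, 8.2562/1 → 8; chars 08.
Subsquare: 1.3648/0.0833333 → 16 → q, 0.2562/0.0416667 → 6 → g; chars qg.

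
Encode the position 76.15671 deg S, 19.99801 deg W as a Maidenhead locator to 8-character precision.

IB03au02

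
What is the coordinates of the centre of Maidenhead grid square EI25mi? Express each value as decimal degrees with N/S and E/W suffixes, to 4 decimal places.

Field E=4, I=8: +4·20° lon, +8·10° lat → SW at lon -100°, lat -10°.
Square 2, 5: +2·2° lon, +5·1° lat → SW at lon -96°, lat -5°.
Subsquare m=12, i=8: +12·0.0833333° lon, +8·0.0416667° lat → SW at lon -95°, lat -4.66667°.
Cell spans 0.0833333° lon × 0.0416667° lat. Centre is SW corner plus half of each.
latitude 4.6458° S, longitude 94.9583° W.

4.6458° S, 94.9583° W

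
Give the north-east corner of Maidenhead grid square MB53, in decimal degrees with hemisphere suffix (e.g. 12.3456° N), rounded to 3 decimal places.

Field M=12, B=1: +12·20° lon, +1·10° lat → SW at lon 60°, lat -80°.
Square 5, 3: +5·2° lon, +3·1° lat → SW at lon 70°, lat -77°.
Cell spans 2° lon × 1° lat. NE corner is SW corner plus one full cell.
latitude 76.000° S, longitude 72.000° E.

76.000° S, 72.000° E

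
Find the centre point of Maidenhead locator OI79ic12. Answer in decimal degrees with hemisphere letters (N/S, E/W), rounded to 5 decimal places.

0.90625° S, 114.67917° E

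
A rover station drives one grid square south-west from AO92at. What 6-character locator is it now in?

AO82xs

Longitude subsquare a = 0; −1 → -1, wraps to 23 = x, carry into square.
Longitude square 9; −1 → 8.
Latitude subsquare t = 19; −1 → 18 = s.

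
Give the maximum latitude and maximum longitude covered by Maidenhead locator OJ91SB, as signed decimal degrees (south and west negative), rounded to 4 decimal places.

1.0833, 119.5833

Field O=14, J=9: +14·20° lon, +9·10° lat → SW at lon 100°, lat 0°.
Square 9, 1: +9·2° lon, +1·1° lat → SW at lon 118°, lat 1°.
Subsquare s=18, b=1: +18·0.0833333° lon, +1·0.0416667° lat → SW at lon 119.5°, lat 1.04167°.
Cell spans 0.0833333° lon × 0.0416667° lat. NE corner is SW corner plus one full cell.
latitude 1.0833, longitude 119.5833.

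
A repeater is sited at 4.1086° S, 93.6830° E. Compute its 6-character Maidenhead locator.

Offset from 180°W / 90°S: lon 273.6830°, lat 85.8914°.
Field: lon ⌊273.6830/20⌋ = 13 → N; lat ⌊85.8914/10⌋ = 8 → I.
Square: lon ⌊13.6830/2⌋ = 6; lat ⌊5.8914/1⌋ = 5.
Subsquare: lon ⌊1.6830/0.0833333⌋ = 20 → u; lat ⌊0.8914/0.0416667⌋ = 21 → v.

NI65uv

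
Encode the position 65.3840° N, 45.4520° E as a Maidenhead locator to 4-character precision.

LP25

Offset from 180°W / 90°S: lon 225.45°, lat 155.38°.
Field (20°×10°, letters A–R): lon ⌊225.45/20⌋ = 11 → L; lat ⌊155.38/10⌋ = 15 → P.
Square (2°×1°, digits 0–9): lon ⌊5.45/2⌋ = 2; lat ⌊5.38/1⌋ = 5.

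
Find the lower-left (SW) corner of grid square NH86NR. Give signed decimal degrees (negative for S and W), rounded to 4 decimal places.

-13.2917, 97.0833

Field N=13, H=7: +13·20° lon, +7·10° lat → SW at lon 80°, lat -20°.
Square 8, 6: +8·2° lon, +6·1° lat → SW at lon 96°, lat -14°.
Subsquare n=13, r=17: +13·0.0833333° lon, +17·0.0416667° lat → SW at lon 97.0833°, lat -13.2917°.
latitude -13.2917, longitude 97.0833.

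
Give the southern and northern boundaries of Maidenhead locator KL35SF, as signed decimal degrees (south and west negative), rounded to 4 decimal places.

Field K=10, L=11: +10·20° lon, +11·10° lat → SW at lon 20°, lat 20°.
Square 3, 5: +3·2° lon, +5·1° lat → SW at lon 26°, lat 25°.
Subsquare s=18, f=5: +18·0.0833333° lon, +5·0.0416667° lat → SW at lon 27.5°, lat 25.2083°.
Cell spans 0.0833333° lon × 0.0416667° lat.
south 25.2083, north 25.2500.

25.2083, 25.2500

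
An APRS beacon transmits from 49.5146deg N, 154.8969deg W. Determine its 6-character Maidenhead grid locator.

BN29nm

Shift to the Maidenhead origin (180°W, 90°S): lon 25.1031, lat 139.5146.
Field (20°×10°, letters A–R): lon ⌊25.1031/20⌋ = 1 → B; lat ⌊139.5146/10⌋ = 13 → N.
Square (2°×1°, digits 0–9): lon ⌊5.1031/2⌋ = 2; lat ⌊9.5146/1⌋ = 9.
Subsquare (5′×2.5′, letters a–x): lon ⌊1.1031/0.0833333⌋ = 13 → n; lat ⌊0.5146/0.0416667⌋ = 12 → m.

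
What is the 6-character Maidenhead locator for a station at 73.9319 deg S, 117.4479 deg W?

Add 180° to longitude and 90° to latitude: 62.5521, 16.0681.
Field (20°×10°, letters A–R): 62.5521/20 → 3 → D, 16.0681/10 → 1 → B; chars DB.
Square (2°×1°, digits 0–9): 2.5521/2 → 1, 6.0681/1 → 6; chars 16.
Subsquare (5′×2.5′, letters a–x): 0.5521/0.0833333 → 6 → g, 0.0681/0.0416667 → 1 → b; chars gb.

DB16gb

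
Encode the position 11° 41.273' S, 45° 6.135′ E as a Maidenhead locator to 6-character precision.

LH28nh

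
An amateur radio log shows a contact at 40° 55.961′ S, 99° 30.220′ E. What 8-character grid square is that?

Shift to the Maidenhead origin (180°W, 90°S): lon 279.50367, lat 49.06732.
Field (20°×10°, letters A–R): 279.50367/20 → 13 → N, 49.06732/10 → 4 → E; chars NE.
Square (2°×1°, digits 0–9): 19.50367/2 → 9, 9.06732/1 → 9; chars 99.
Subsquare (5′×2.5′, letters a–x): 1.50367/0.0833333 → 18 → s, 0.06732/0.0416667 → 1 → b; chars sb.
Extended square (30″×15″, digits 0–9): 0.00367/0.00833333 → 0, 0.02565/0.00416667 → 6; chars 06.

NE99sb06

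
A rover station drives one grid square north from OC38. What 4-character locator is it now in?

Latitude square 8; +1 → 9.
The longitude characters are unchanged.

OC39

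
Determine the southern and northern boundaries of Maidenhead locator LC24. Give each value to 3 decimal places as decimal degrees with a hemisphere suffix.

66.000° S, 65.000° S

Field L=11, C=2: +11·20° lon, +2·10° lat → SW at lon 40°, lat -70°.
Square 2, 4: +2·2° lon, +4·1° lat → SW at lon 44°, lat -66°.
Cell spans 2° lon × 1° lat.
south 66.000° S, north 65.000° S.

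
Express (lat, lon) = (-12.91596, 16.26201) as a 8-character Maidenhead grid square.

Add 180° to longitude and 90° to latitude: 196.26201, 77.08404.
Field: 196.26201/20 → 9 → J, 77.08404/10 → 7 → H; chars JH.
Square: 16.26201/2 → 8, 7.08404/1 → 7; chars 87.
Subsquare: 0.26201/0.0833333 → 3 → d, 0.08404/0.0416667 → 2 → c; chars dc.
Extended square: 0.01201/0.00833333 → 1, 0.00071/0.00416667 → 0; chars 10.

JH87dc10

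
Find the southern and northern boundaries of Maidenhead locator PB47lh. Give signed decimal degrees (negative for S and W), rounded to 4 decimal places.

Field P=15, B=1: +15·20° lon, +1·10° lat → SW at lon 120°, lat -80°.
Square 4, 7: +4·2° lon, +7·1° lat → SW at lon 128°, lat -73°.
Subsquare l=11, h=7: +11·0.0833333° lon, +7·0.0416667° lat → SW at lon 128.917°, lat -72.7083°.
Cell spans 0.0833333° lon × 0.0416667° lat.
south -72.7083, north -72.6667.

-72.7083, -72.6667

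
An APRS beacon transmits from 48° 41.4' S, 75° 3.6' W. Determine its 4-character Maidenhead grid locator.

FE21

Shift to the Maidenhead origin (180°W, 90°S): lon 104.94, lat 41.31.
Field: 104.94/20 → 5 → F, 41.31/10 → 4 → E; chars FE.
Square: 4.94/2 → 2, 1.31/1 → 1; chars 21.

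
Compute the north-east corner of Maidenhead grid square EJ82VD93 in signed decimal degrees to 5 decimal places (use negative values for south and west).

2.14167, -82.16667

Field E=4, J=9: +4·20° lon, +9·10° lat → SW at lon -100°, lat 0°.
Square 8, 2: +8·2° lon, +2·1° lat → SW at lon -84°, lat 2°.
Subsquare v=21, d=3: +21·0.0833333° lon, +3·0.0416667° lat → SW at lon -82.25°, lat 2.125°.
Extended square 9, 3: +9·0.00833333° lon, +3·0.00416667° lat → SW at lon -82.175°, lat 2.1375°.
Cell spans 0.00833333° lon × 0.00416667° lat. NE corner is SW corner plus one full cell.
latitude 2.14167, longitude -82.16667.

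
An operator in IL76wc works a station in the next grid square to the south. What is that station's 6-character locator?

Latitude subsquare c = 2; −1 → 1 = b.
The longitude characters are unchanged.

IL76wb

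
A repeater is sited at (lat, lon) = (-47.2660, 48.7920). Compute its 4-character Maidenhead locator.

LE42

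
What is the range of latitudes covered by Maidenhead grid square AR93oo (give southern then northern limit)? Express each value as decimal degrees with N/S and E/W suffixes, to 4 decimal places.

83.5833° N, 83.6250° N

Field A=0, R=17: +0·20° lon, +17·10° lat → SW at lon -180°, lat 80°.
Square 9, 3: +9·2° lon, +3·1° lat → SW at lon -162°, lat 83°.
Subsquare o=14, o=14: +14·0.0833333° lon, +14·0.0416667° lat → SW at lon -160.833°, lat 83.5833°.
Cell spans 0.0833333° lon × 0.0416667° lat.
south 83.5833° N, north 83.6250° N.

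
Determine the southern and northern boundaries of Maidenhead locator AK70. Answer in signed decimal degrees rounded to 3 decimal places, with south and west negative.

10.000, 11.000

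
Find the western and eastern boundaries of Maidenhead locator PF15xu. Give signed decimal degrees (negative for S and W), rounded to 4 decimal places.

123.9167, 124.0000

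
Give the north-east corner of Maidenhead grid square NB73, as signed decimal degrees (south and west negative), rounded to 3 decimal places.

Field N=13, B=1: +13·20° lon, +1·10° lat → SW at lon 80°, lat -80°.
Square 7, 3: +7·2° lon, +3·1° lat → SW at lon 94°, lat -77°.
Cell spans 2° lon × 1° lat. NE corner is SW corner plus one full cell.
latitude -76.000, longitude 96.000.

-76.000, 96.000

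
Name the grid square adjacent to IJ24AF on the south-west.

Longitude subsquare a = 0; −1 → -1, wraps to 23 = x, carry into square.
Longitude square 2; −1 → 1.
Latitude subsquare f = 5; −1 → 4 = e.

IJ14xe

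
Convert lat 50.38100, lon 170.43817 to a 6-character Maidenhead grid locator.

Offset from 180°W / 90°S: lon 350.4382°, lat 140.3810°.
Field: lon ⌊350.4382/20⌋ = 17 → R; lat ⌊140.3810/10⌋ = 14 → O.
Square: lon ⌊10.4382/2⌋ = 5; lat ⌊0.3810/1⌋ = 0.
Subsquare: lon ⌊0.4382/0.0833333⌋ = 5 → f; lat ⌊0.3810/0.0416667⌋ = 9 → j.

RO50fj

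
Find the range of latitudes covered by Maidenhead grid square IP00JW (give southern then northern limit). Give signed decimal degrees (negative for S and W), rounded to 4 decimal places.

60.9167, 60.9583

Field I=8, P=15: +8·20° lon, +15·10° lat → SW at lon -20°, lat 60°.
Square 0, 0: +0·2° lon, +0·1° lat → SW at lon -20°, lat 60°.
Subsquare j=9, w=22: +9·0.0833333° lon, +22·0.0416667° lat → SW at lon -19.25°, lat 60.9167°.
Cell spans 0.0833333° lon × 0.0416667° lat.
south 60.9167, north 60.9583.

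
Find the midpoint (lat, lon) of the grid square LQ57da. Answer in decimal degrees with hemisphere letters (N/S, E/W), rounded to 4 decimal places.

77.0208° N, 50.2917° E

Field L=11, Q=16: +11·20° lon, +16·10° lat → SW at lon 40°, lat 70°.
Square 5, 7: +5·2° lon, +7·1° lat → SW at lon 50°, lat 77°.
Subsquare d=3, a=0: +3·0.0833333° lon, +0·0.0416667° lat → SW at lon 50.25°, lat 77°.
Cell spans 0.0833333° lon × 0.0416667° lat. Centre is SW corner plus half of each.
latitude 77.0208° N, longitude 50.2917° E.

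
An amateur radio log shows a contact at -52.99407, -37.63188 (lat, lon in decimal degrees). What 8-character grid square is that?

HD17ea41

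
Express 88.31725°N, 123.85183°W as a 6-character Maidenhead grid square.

Add 180° to longitude and 90° to latitude: 56.1482, 178.3173.
Field: lon ⌊56.1482/20⌋ = 2 → C; lat ⌊178.3173/10⌋ = 17 → R.
Square: lon ⌊16.1482/2⌋ = 8; lat ⌊8.3173/1⌋ = 8.
Subsquare: lon ⌊0.1482/0.0833333⌋ = 1 → b; lat ⌊0.3173/0.0416667⌋ = 7 → h.

CR88bh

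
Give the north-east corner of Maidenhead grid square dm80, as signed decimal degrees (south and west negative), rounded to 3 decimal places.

31.000, -102.000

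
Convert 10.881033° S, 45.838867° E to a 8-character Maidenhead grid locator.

Shift to the Maidenhead origin (180°W, 90°S): lon 225.83887, lat 79.11897.
Field: lon ⌊225.83887/20⌋ = 11 → L; lat ⌊79.11897/10⌋ = 7 → H.
Square: lon ⌊5.83887/2⌋ = 2; lat ⌊9.11897/1⌋ = 9.
Subsquare: lon ⌊1.83887/0.0833333⌋ = 22 → w; lat ⌊0.11897/0.0416667⌋ = 2 → c.
Extended square: lon ⌊0.00553/0.00833333⌋ = 0; lat ⌊0.03563/0.00416667⌋ = 8.

LH29wc08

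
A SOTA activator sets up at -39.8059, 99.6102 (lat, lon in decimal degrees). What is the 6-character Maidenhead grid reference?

Add 180° to longitude and 90° to latitude: 279.6102, 50.1941.
Field (20°×10°, letters A–R): 279.6102/20 → 13 → N, 50.1941/10 → 5 → F; chars NF.
Square (2°×1°, digits 0–9): 19.6102/2 → 9, 0.1941/1 → 0; chars 90.
Subsquare (5′×2.5′, letters a–x): 1.6102/0.0833333 → 19 → t, 0.1941/0.0416667 → 4 → e; chars te.

NF90te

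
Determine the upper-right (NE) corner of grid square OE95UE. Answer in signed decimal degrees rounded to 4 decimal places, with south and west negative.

Field O=14, E=4: +14·20° lon, +4·10° lat → SW at lon 100°, lat -50°.
Square 9, 5: +9·2° lon, +5·1° lat → SW at lon 118°, lat -45°.
Subsquare u=20, e=4: +20·0.0833333° lon, +4·0.0416667° lat → SW at lon 119.667°, lat -44.8333°.
Cell spans 0.0833333° lon × 0.0416667° lat. NE corner is SW corner plus one full cell.
latitude -44.7917, longitude 119.7500.

-44.7917, 119.7500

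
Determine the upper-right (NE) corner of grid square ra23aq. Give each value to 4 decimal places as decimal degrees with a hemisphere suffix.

Field R=17, A=0: +17·20° lon, +0·10° lat → SW at lon 160°, lat -90°.
Square 2, 3: +2·2° lon, +3·1° lat → SW at lon 164°, lat -87°.
Subsquare a=0, q=16: +0·0.0833333° lon, +16·0.0416667° lat → SW at lon 164°, lat -86.3333°.
Cell spans 0.0833333° lon × 0.0416667° lat. NE corner is SW corner plus one full cell.
latitude 86.2917° S, longitude 164.0833° E.

86.2917° S, 164.0833° E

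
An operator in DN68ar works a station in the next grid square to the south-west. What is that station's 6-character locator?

Longitude subsquare a = 0; −1 → -1, wraps to 23 = x, carry into square.
Longitude square 6; −1 → 5.
Latitude subsquare r = 17; −1 → 16 = q.

DN58xq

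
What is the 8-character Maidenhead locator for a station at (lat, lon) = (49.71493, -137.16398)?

CN19kr01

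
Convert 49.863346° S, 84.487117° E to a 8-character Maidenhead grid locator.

NE20fd82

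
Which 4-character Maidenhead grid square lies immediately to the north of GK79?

Latitude square 9; +1 → 10, wraps to 0, carry into field.
Latitude field K = 10; +1 → 11 = L.
The longitude characters are unchanged.

GL70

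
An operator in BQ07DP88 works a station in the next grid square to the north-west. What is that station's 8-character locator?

BQ07dp79

Longitude extended square 8; −1 → 7.
Latitude extended square 8; +1 → 9.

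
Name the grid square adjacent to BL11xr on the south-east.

Longitude subsquare x = 23; +1 → 24, wraps to 0 = a, carry into square.
Longitude square 1; +1 → 2.
Latitude subsquare r = 17; −1 → 16 = q.

BL21aq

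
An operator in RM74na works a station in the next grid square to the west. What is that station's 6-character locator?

Longitude subsquare n = 13; −1 → 12 = m.
The latitude characters are unchanged.

RM74ma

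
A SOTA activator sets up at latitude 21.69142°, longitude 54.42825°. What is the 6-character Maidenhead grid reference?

LL71fq

Add 180° to longitude and 90° to latitude: 234.4282, 111.6914.
Field: 234.4282/20 → 11 → L, 111.6914/10 → 11 → L; chars LL.
Square: 14.4282/2 → 7, 1.6914/1 → 1; chars 71.
Subsquare: 0.4282/0.0833333 → 5 → f, 0.6914/0.0416667 → 16 → q; chars fq.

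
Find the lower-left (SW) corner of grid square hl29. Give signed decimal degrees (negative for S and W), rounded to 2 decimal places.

Field H=7, L=11: +7·20° lon, +11·10° lat → SW at lon -40°, lat 20°.
Square 2, 9: +2·2° lon, +9·1° lat → SW at lon -36°, lat 29°.
latitude 29.00, longitude -36.00.

29.00, -36.00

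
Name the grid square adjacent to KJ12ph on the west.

Longitude subsquare p = 15; −1 → 14 = o.
The latitude characters are unchanged.

KJ12oh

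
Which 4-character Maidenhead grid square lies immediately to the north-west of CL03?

Longitude square 0; −1 → -1, wraps to 9, carry into field.
Longitude field C = 2; −1 → 1 = B.
Latitude square 3; +1 → 4.

BL94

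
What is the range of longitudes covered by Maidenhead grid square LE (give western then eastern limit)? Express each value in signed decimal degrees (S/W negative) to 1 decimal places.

40.0, 60.0

Field L=11, E=4: +11·20° lon, +4·10° lat → SW at lon 40°, lat -50°.
Cell spans 20° lon × 10° lat.
west 40.0, east 60.0.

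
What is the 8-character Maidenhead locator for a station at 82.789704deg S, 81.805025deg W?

EA97cf30

Shift to the Maidenhead origin (180°W, 90°S): lon 98.19497, lat 7.21030.
Field: lon ⌊98.19497/20⌋ = 4 → E; lat ⌊7.21030/10⌋ = 0 → A.
Square: lon ⌊18.19497/2⌋ = 9; lat ⌊7.21030/1⌋ = 7.
Subsquare: lon ⌊0.19497/0.0833333⌋ = 2 → c; lat ⌊0.21030/0.0416667⌋ = 5 → f.
Extended square: lon ⌊0.02831/0.00833333⌋ = 3; lat ⌊0.00196/0.00416667⌋ = 0.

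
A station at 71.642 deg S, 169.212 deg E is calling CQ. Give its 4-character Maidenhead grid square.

RB48

Offset from 180°W / 90°S: lon 349.21°, lat 18.36°.
Field (20°×10°, letters A–R): lon ⌊349.21/20⌋ = 17 → R; lat ⌊18.36/10⌋ = 1 → B.
Square (2°×1°, digits 0–9): lon ⌊9.21/2⌋ = 4; lat ⌊8.36/1⌋ = 8.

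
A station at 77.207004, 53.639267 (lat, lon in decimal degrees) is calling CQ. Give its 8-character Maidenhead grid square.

Offset from 180°W / 90°S: lon 233.63927°, lat 167.20700°.
Field (20°×10°, letters A–R): lon ⌊233.63927/20⌋ = 11 → L; lat ⌊167.20700/10⌋ = 16 → Q.
Square (2°×1°, digits 0–9): lon ⌊13.63927/2⌋ = 6; lat ⌊7.20700/1⌋ = 7.
Subsquare (5′×2.5′, letters a–x): lon ⌊1.63927/0.0833333⌋ = 19 → t; lat ⌊0.20700/0.0416667⌋ = 4 → e.
Extended square (30″×15″, digits 0–9): lon ⌊0.05593/0.00833333⌋ = 6; lat ⌊0.04034/0.00416667⌋ = 9.

LQ67te69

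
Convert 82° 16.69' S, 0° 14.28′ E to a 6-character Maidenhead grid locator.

Offset from 180°W / 90°S: lon 180.2380°, lat 7.7218°.
Field (20°×10°, letters A–R): lon ⌊180.2380/20⌋ = 9 → J; lat ⌊7.7218/10⌋ = 0 → A.
Square (2°×1°, digits 0–9): lon ⌊0.2380/2⌋ = 0; lat ⌊7.7218/1⌋ = 7.
Subsquare (5′×2.5′, letters a–x): lon ⌊0.2380/0.0833333⌋ = 2 → c; lat ⌊0.7218/0.0416667⌋ = 17 → r.

JA07cr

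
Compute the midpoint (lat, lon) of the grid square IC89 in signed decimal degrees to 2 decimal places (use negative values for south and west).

-60.50, -3.00

Field I=8, C=2: +8·20° lon, +2·10° lat → SW at lon -20°, lat -70°.
Square 8, 9: +8·2° lon, +9·1° lat → SW at lon -4°, lat -61°.
Cell spans 2° lon × 1° lat. Centre is SW corner plus half of each.
latitude -60.50, longitude -3.00.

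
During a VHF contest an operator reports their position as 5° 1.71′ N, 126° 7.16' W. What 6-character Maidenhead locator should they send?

Shift to the Maidenhead origin (180°W, 90°S): lon 53.8807, lat 95.0285.
Field (20°×10°, letters A–R): 53.8807/20 → 2 → C, 95.0285/10 → 9 → J; chars CJ.
Square (2°×1°, digits 0–9): 13.8807/2 → 6, 5.0285/1 → 5; chars 65.
Subsquare (5′×2.5′, letters a–x): 1.8807/0.0833333 → 22 → w, 0.0285/0.0416667 → 0 → a; chars wa.

CJ65wa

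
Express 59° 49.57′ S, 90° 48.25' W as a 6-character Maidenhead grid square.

ED40oe

Add 180° to longitude and 90° to latitude: 89.1958, 30.1738.
Field (20°×10°, letters A–R): lon ⌊89.1958/20⌋ = 4 → E; lat ⌊30.1738/10⌋ = 3 → D.
Square (2°×1°, digits 0–9): lon ⌊9.1958/2⌋ = 4; lat ⌊0.1738/1⌋ = 0.
Subsquare (5′×2.5′, letters a–x): lon ⌊1.1958/0.0833333⌋ = 14 → o; lat ⌊0.1738/0.0416667⌋ = 4 → e.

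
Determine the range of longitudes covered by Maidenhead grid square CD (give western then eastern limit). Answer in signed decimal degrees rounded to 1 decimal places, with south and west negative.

-140.0, -120.0

Field C=2, D=3: +2·20° lon, +3·10° lat → SW at lon -140°, lat -60°.
Cell spans 20° lon × 10° lat.
west -140.0, east -120.0.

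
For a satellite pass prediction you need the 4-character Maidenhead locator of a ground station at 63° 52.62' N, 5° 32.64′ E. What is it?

JP23

Add 180° to longitude and 90° to latitude: 185.54, 153.88.
Field: 185.54/20 → 9 → J, 153.88/10 → 15 → P; chars JP.
Square: 5.54/2 → 2, 3.88/1 → 3; chars 23.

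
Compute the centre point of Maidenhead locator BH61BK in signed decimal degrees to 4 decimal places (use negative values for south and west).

-18.5625, -147.8750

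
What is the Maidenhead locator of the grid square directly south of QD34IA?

QD33ix

Latitude subsquare a = 0; −1 → -1, wraps to 23 = x, carry into square.
Latitude square 4; −1 → 3.
The longitude characters are unchanged.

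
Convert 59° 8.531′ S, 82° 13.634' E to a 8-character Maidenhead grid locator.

ND10cu75

Shift to the Maidenhead origin (180°W, 90°S): lon 262.22723, lat 30.85782.
Field (20°×10°, letters A–R): 262.22723/20 → 13 → N, 30.85782/10 → 3 → D; chars ND.
Square (2°×1°, digits 0–9): 2.22723/2 → 1, 0.85782/1 → 0; chars 10.
Subsquare (5′×2.5′, letters a–x): 0.22723/0.0833333 → 2 → c, 0.85782/0.0416667 → 20 → u; chars cu.
Extended square (30″×15″, digits 0–9): 0.06057/0.00833333 → 7, 0.02448/0.00416667 → 5; chars 75.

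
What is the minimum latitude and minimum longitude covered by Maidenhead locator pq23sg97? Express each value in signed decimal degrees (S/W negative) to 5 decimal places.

73.27917, 125.57500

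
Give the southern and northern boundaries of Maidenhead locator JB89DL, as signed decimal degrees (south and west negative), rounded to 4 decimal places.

Field J=9, B=1: +9·20° lon, +1·10° lat → SW at lon 0°, lat -80°.
Square 8, 9: +8·2° lon, +9·1° lat → SW at lon 16°, lat -71°.
Subsquare d=3, l=11: +3·0.0833333° lon, +11·0.0416667° lat → SW at lon 16.25°, lat -70.5417°.
Cell spans 0.0833333° lon × 0.0416667° lat.
south -70.5417, north -70.5000.

-70.5417, -70.5000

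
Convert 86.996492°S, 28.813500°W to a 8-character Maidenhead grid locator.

HA53oa20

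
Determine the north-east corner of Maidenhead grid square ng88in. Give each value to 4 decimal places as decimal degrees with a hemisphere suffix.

Field N=13, G=6: +13·20° lon, +6·10° lat → SW at lon 80°, lat -30°.
Square 8, 8: +8·2° lon, +8·1° lat → SW at lon 96°, lat -22°.
Subsquare i=8, n=13: +8·0.0833333° lon, +13·0.0416667° lat → SW at lon 96.6667°, lat -21.4583°.
Cell spans 0.0833333° lon × 0.0416667° lat. NE corner is SW corner plus one full cell.
latitude 21.4167° S, longitude 96.7500° E.

21.4167° S, 96.7500° E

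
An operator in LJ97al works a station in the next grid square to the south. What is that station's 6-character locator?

Latitude subsquare l = 11; −1 → 10 = k.
The longitude characters are unchanged.

LJ97ak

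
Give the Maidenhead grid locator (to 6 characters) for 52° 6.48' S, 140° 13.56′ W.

BD97vv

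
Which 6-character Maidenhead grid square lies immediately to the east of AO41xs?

AO51as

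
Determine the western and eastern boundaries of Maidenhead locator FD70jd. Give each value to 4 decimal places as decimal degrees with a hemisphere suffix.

65.2500° W, 65.1667° W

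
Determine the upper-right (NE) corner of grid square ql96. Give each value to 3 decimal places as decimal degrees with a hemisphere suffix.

27.000° N, 160.000° E

Field Q=16, L=11: +16·20° lon, +11·10° lat → SW at lon 140°, lat 20°.
Square 9, 6: +9·2° lon, +6·1° lat → SW at lon 158°, lat 26°.
Cell spans 2° lon × 1° lat. NE corner is SW corner plus one full cell.
latitude 27.000° N, longitude 160.000° E.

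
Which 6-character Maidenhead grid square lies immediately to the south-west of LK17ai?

LK07xh

Longitude subsquare a = 0; −1 → -1, wraps to 23 = x, carry into square.
Longitude square 1; −1 → 0.
Latitude subsquare i = 8; −1 → 7 = h.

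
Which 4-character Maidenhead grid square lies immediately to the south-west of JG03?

Longitude square 0; −1 → -1, wraps to 9, carry into field.
Longitude field J = 9; −1 → 8 = I.
Latitude square 3; −1 → 2.

IG92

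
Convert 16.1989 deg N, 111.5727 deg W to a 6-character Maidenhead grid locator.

DK46fe

Add 180° to longitude and 90° to latitude: 68.4273, 106.1989.
Field: lon ⌊68.4273/20⌋ = 3 → D; lat ⌊106.1989/10⌋ = 10 → K.
Square: lon ⌊8.4273/2⌋ = 4; lat ⌊6.1989/1⌋ = 6.
Subsquare: lon ⌊0.4273/0.0833333⌋ = 5 → f; lat ⌊0.1989/0.0416667⌋ = 4 → e.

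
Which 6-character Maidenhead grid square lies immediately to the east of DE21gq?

DE21hq

Longitude subsquare g = 6; +1 → 7 = h.
The latitude characters are unchanged.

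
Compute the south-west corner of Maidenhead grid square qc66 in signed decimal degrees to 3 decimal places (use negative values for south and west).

Field Q=16, C=2: +16·20° lon, +2·10° lat → SW at lon 140°, lat -70°.
Square 6, 6: +6·2° lon, +6·1° lat → SW at lon 152°, lat -64°.
latitude -64.000, longitude 152.000.

-64.000, 152.000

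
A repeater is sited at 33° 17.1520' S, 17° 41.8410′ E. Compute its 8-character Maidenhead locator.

JF86ur31

Shift to the Maidenhead origin (180°W, 90°S): lon 197.69735, lat 56.71413.
Field: lon ⌊197.69735/20⌋ = 9 → J; lat ⌊56.71413/10⌋ = 5 → F.
Square: lon ⌊17.69735/2⌋ = 8; lat ⌊6.71413/1⌋ = 6.
Subsquare: lon ⌊1.69735/0.0833333⌋ = 20 → u; lat ⌊0.71413/0.0416667⌋ = 17 → r.
Extended square: lon ⌊0.03068/0.00833333⌋ = 3; lat ⌊0.00580/0.00416667⌋ = 1.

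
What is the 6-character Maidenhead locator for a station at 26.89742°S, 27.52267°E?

KG33sc

Shift to the Maidenhead origin (180°W, 90°S): lon 207.5227, lat 63.1026.
Field (20°×10°, letters A–R): lon ⌊207.5227/20⌋ = 10 → K; lat ⌊63.1026/10⌋ = 6 → G.
Square (2°×1°, digits 0–9): lon ⌊7.5227/2⌋ = 3; lat ⌊3.1026/1⌋ = 3.
Subsquare (5′×2.5′, letters a–x): lon ⌊1.5227/0.0833333⌋ = 18 → s; lat ⌊0.1026/0.0416667⌋ = 2 → c.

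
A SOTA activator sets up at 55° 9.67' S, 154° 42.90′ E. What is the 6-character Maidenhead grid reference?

Offset from 180°W / 90°S: lon 334.7150°, lat 34.8388°.
Field: 334.7150/20 → 16 → Q, 34.8388/10 → 3 → D; chars QD.
Square: 14.7150/2 → 7, 4.8388/1 → 4; chars 74.
Subsquare: 0.7150/0.0833333 → 8 → i, 0.8388/0.0416667 → 20 → u; chars iu.

QD74iu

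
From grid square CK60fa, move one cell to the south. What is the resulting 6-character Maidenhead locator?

CJ69fx

Latitude subsquare a = 0; −1 → -1, wraps to 23 = x, carry into square.
Latitude square 0; −1 → -1, wraps to 9, carry into field.
Latitude field K = 10; −1 → 9 = J.
The longitude characters are unchanged.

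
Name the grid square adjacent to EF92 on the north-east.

Longitude square 9; +1 → 10, wraps to 0, carry into field.
Longitude field E = 4; +1 → 5 = F.
Latitude square 2; +1 → 3.

FF03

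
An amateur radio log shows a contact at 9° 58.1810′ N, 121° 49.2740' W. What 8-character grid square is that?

CJ99cx12

Shift to the Maidenhead origin (180°W, 90°S): lon 58.17877, lat 99.96968.
Field: lon ⌊58.17877/20⌋ = 2 → C; lat ⌊99.96968/10⌋ = 9 → J.
Square: lon ⌊18.17877/2⌋ = 9; lat ⌊9.96968/1⌋ = 9.
Subsquare: lon ⌊0.17877/0.0833333⌋ = 2 → c; lat ⌊0.96968/0.0416667⌋ = 23 → x.
Extended square: lon ⌊0.01210/0.00833333⌋ = 1; lat ⌊0.01135/0.00416667⌋ = 2.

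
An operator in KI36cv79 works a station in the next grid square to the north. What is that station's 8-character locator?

KI36cw70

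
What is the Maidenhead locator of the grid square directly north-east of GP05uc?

Longitude subsquare u = 20; +1 → 21 = v.
Latitude subsquare c = 2; +1 → 3 = d.

GP05vd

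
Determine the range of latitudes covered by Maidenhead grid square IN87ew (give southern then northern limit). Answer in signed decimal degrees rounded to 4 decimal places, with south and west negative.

47.9167, 47.9583

Field I=8, N=13: +8·20° lon, +13·10° lat → SW at lon -20°, lat 40°.
Square 8, 7: +8·2° lon, +7·1° lat → SW at lon -4°, lat 47°.
Subsquare e=4, w=22: +4·0.0833333° lon, +22·0.0416667° lat → SW at lon -3.66667°, lat 47.9167°.
Cell spans 0.0833333° lon × 0.0416667° lat.
south 47.9167, north 47.9583.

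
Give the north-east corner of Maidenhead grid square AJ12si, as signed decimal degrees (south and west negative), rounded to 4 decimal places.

2.3750, -176.4167

Field A=0, J=9: +0·20° lon, +9·10° lat → SW at lon -180°, lat 0°.
Square 1, 2: +1·2° lon, +2·1° lat → SW at lon -178°, lat 2°.
Subsquare s=18, i=8: +18·0.0833333° lon, +8·0.0416667° lat → SW at lon -176.5°, lat 2.33333°.
Cell spans 0.0833333° lon × 0.0416667° lat. NE corner is SW corner plus one full cell.
latitude 2.3750, longitude -176.4167.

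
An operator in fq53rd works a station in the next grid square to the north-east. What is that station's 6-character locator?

FQ53se

Longitude subsquare r = 17; +1 → 18 = s.
Latitude subsquare d = 3; +1 → 4 = e.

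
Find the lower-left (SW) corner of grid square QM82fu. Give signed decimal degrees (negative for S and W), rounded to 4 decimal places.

Field Q=16, M=12: +16·20° lon, +12·10° lat → SW at lon 140°, lat 30°.
Square 8, 2: +8·2° lon, +2·1° lat → SW at lon 156°, lat 32°.
Subsquare f=5, u=20: +5·0.0833333° lon, +20·0.0416667° lat → SW at lon 156.417°, lat 32.8333°.
latitude 32.8333, longitude 156.4167.

32.8333, 156.4167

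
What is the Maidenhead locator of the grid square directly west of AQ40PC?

AQ40oc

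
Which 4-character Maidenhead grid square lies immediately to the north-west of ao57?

AO48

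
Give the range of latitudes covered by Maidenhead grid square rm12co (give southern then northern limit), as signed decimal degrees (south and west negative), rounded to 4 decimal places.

32.5833, 32.6250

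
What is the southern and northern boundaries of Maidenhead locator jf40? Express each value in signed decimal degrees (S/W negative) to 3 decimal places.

-40.000, -39.000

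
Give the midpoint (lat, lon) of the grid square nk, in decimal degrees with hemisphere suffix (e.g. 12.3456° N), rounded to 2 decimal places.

Field N=13, K=10: +13·20° lon, +10·10° lat → SW at lon 80°, lat 10°.
Cell spans 20° lon × 10° lat. Centre is SW corner plus half of each.
latitude 15.00° N, longitude 90.00° E.

15.00° N, 90.00° E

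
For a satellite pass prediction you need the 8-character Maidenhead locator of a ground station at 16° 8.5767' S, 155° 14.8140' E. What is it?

QH73ou95

Shift to the Maidenhead origin (180°W, 90°S): lon 335.24690, lat 73.85706.
Field (20°×10°, letters A–R): lon ⌊335.24690/20⌋ = 16 → Q; lat ⌊73.85706/10⌋ = 7 → H.
Square (2°×1°, digits 0–9): lon ⌊15.24690/2⌋ = 7; lat ⌊3.85706/1⌋ = 3.
Subsquare (5′×2.5′, letters a–x): lon ⌊1.24690/0.0833333⌋ = 14 → o; lat ⌊0.85706/0.0416667⌋ = 20 → u.
Extended square (30″×15″, digits 0–9): lon ⌊0.08023/0.00833333⌋ = 9; lat ⌊0.02372/0.00416667⌋ = 5.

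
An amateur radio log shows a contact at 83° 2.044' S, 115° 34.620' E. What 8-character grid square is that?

Shift to the Maidenhead origin (180°W, 90°S): lon 295.57700, lat 6.96593.
Field: lon ⌊295.57700/20⌋ = 14 → O; lat ⌊6.96593/10⌋ = 0 → A.
Square: lon ⌊15.57700/2⌋ = 7; lat ⌊6.96593/1⌋ = 6.
Subsquare: lon ⌊1.57700/0.0833333⌋ = 18 → s; lat ⌊0.96593/0.0416667⌋ = 23 → x.
Extended square: lon ⌊0.07700/0.00833333⌋ = 9; lat ⌊0.00760/0.00416667⌋ = 1.

OA76sx91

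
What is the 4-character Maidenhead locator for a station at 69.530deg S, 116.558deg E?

Shift to the Maidenhead origin (180°W, 90°S): lon 296.56, lat 20.47.
Field: 296.56/20 → 14 → O, 20.47/10 → 2 → C; chars OC.
Square: 16.56/2 → 8, 0.47/1 → 0; chars 80.

OC80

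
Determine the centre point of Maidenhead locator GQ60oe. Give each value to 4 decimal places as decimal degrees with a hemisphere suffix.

Field G=6, Q=16: +6·20° lon, +16·10° lat → SW at lon -60°, lat 70°.
Square 6, 0: +6·2° lon, +0·1° lat → SW at lon -48°, lat 70°.
Subsquare o=14, e=4: +14·0.0833333° lon, +4·0.0416667° lat → SW at lon -46.8333°, lat 70.1667°.
Cell spans 0.0833333° lon × 0.0416667° lat. Centre is SW corner plus half of each.
latitude 70.1875° N, longitude 46.7917° W.

70.1875° N, 46.7917° W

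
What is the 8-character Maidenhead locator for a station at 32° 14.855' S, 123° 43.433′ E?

PF17us60

Add 180° to longitude and 90° to latitude: 303.72388, 57.75242.
Field: lon ⌊303.72388/20⌋ = 15 → P; lat ⌊57.75242/10⌋ = 5 → F.
Square: lon ⌊3.72388/2⌋ = 1; lat ⌊7.75242/1⌋ = 7.
Subsquare: lon ⌊1.72388/0.0833333⌋ = 20 → u; lat ⌊0.75242/0.0416667⌋ = 18 → s.
Extended square: lon ⌊0.05722/0.00833333⌋ = 6; lat ⌊0.00242/0.00416667⌋ = 0.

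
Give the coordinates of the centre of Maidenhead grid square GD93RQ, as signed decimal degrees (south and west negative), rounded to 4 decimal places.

Field G=6, D=3: +6·20° lon, +3·10° lat → SW at lon -60°, lat -60°.
Square 9, 3: +9·2° lon, +3·1° lat → SW at lon -42°, lat -57°.
Subsquare r=17, q=16: +17·0.0833333° lon, +16·0.0416667° lat → SW at lon -40.5833°, lat -56.3333°.
Cell spans 0.0833333° lon × 0.0416667° lat. Centre is SW corner plus half of each.
latitude -56.3125, longitude -40.5417.

-56.3125, -40.5417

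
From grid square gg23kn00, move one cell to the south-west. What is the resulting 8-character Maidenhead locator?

Longitude extended square 0; −1 → -1, wraps to 9, carry into subsquare.
Longitude subsquare k = 10; −1 → 9 = j.
Latitude extended square 0; −1 → -1, wraps to 9, carry into subsquare.
Latitude subsquare n = 13; −1 → 12 = m.

GG23jm99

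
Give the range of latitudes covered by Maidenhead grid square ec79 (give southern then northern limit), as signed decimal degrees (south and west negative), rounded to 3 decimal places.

-61.000, -60.000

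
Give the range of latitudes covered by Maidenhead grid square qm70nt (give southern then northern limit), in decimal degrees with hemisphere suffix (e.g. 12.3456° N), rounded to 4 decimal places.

30.7917° N, 30.8333° N

Field Q=16, M=12: +16·20° lon, +12·10° lat → SW at lon 140°, lat 30°.
Square 7, 0: +7·2° lon, +0·1° lat → SW at lon 154°, lat 30°.
Subsquare n=13, t=19: +13·0.0833333° lon, +19·0.0416667° lat → SW at lon 155.083°, lat 30.7917°.
Cell spans 0.0833333° lon × 0.0416667° lat.
south 30.7917° N, north 30.8333° N.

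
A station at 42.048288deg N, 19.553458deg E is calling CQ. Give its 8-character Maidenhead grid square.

Offset from 180°W / 90°S: lon 199.55346°, lat 132.04829°.
Field: lon ⌊199.55346/20⌋ = 9 → J; lat ⌊132.04829/10⌋ = 13 → N.
Square: lon ⌊19.55346/2⌋ = 9; lat ⌊2.04829/1⌋ = 2.
Subsquare: lon ⌊1.55346/0.0833333⌋ = 18 → s; lat ⌊0.04829/0.0416667⌋ = 1 → b.
Extended square: lon ⌊0.05346/0.00833333⌋ = 6; lat ⌊0.00662/0.00416667⌋ = 1.

JN92sb61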